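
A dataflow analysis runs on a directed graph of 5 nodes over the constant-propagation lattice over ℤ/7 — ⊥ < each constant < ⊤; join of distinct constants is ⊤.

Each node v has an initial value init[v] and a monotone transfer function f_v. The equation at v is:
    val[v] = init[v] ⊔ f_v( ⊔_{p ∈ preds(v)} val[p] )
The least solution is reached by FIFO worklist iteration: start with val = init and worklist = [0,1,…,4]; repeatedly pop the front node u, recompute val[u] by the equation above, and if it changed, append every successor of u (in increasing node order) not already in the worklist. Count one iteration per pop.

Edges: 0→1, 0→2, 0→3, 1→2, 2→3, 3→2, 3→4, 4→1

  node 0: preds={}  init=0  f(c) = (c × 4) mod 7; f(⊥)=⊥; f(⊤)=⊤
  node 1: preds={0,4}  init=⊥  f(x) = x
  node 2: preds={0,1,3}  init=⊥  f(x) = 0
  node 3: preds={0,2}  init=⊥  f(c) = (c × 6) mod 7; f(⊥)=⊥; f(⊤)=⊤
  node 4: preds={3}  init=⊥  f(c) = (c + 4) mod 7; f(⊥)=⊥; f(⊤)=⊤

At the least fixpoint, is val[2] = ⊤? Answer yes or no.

Worklist (8 pops):
  #1 pop 0: in=⊥ → 0 (no change)
  #2 pop 1: in=0 → 0 (was ⊥); enqueue []
  #3 pop 2: in=0 → 0 (was ⊥); enqueue []
  #4 pop 3: in=0 → 0 (was ⊥); enqueue [2]
  #5 pop 4: in=0 → 4 (was ⊥); enqueue [1]
  #6 pop 2: in=0 → 0 (no change)
  #7 pop 1: in=⊤ → ⊤ (was 0); enqueue [2]
  #8 pop 2: in=⊤ → 0 (no change)

Fixpoint:
  val[0] = 0
  val[1] = ⊤
  val[2] = 0
  val[3] = 0
  val[4] = 4

no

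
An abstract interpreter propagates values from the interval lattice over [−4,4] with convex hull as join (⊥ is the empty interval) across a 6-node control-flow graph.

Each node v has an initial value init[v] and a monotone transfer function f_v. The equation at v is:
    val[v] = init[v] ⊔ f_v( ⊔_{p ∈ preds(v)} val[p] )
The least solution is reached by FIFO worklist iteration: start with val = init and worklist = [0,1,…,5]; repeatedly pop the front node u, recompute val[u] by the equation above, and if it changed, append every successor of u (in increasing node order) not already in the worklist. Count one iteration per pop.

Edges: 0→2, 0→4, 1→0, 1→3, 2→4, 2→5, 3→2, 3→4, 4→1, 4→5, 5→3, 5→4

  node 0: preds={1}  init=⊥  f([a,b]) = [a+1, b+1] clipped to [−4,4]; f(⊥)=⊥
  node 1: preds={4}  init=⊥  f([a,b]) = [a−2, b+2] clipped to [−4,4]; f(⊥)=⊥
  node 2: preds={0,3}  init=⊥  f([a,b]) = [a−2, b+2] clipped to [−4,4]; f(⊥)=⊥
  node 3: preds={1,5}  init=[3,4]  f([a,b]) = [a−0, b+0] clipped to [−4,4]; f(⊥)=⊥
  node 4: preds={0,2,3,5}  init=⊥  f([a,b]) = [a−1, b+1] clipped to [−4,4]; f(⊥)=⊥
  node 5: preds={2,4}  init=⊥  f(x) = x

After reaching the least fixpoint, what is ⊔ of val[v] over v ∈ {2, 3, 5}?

Worklist (20 pops):
  #1 pop 0: in=⊥ → ⊥ (no change)
  #2 pop 1: in=⊥ → ⊥ (no change)
  #3 pop 2: in=[3,4] → [1,4] (was ⊥); enqueue []
  #4 pop 3: in=⊥ → [3,4] (no change)
  #5 pop 4: in=[1,4] → [0,4] (was ⊥); enqueue [1]
  #6 pop 5: in=[0,4] → [0,4] (was ⊥); enqueue [3,4]
  #7 pop 1: in=[0,4] → [-2,4] (was ⊥); enqueue [0]
  #8 pop 3: in=[-2,4] → [-2,4] (was [3,4]); enqueue [2]
  #9 pop 4: in=[-2,4] → [-3,4] (was [0,4]); enqueue [1,5]
  #10 pop 0: in=[-2,4] → [-1,4] (was ⊥); enqueue [4]
  #11 pop 2: in=[-2,4] → [-4,4] (was [1,4]); enqueue []
  #12 pop 1: in=[-3,4] → [-4,4] (was [-2,4]); enqueue [0,3]
  #13 pop 5: in=[-4,4] → [-4,4] (was [0,4]); enqueue []
  #14 pop 4: in=[-4,4] → [-4,4] (was [-3,4]); enqueue [1,5]
  #15 pop 0: in=[-4,4] → [-3,4] (was [-1,4]); enqueue [2,4]
  #16 pop 3: in=[-4,4] → [-4,4] (was [-2,4]); enqueue []
  #17 pop 1: in=[-4,4] → [-4,4] (no change)
  #18 pop 5: in=[-4,4] → [-4,4] (no change)
  #19 pop 2: in=[-4,4] → [-4,4] (no change)
  #20 pop 4: in=[-4,4] → [-4,4] (no change)

Fixpoint:
  val[0] = [-3,4]
  val[1] = [-4,4]
  val[2] = [-4,4]
  val[3] = [-4,4]
  val[4] = [-4,4]
  val[5] = [-4,4]

[-4,4]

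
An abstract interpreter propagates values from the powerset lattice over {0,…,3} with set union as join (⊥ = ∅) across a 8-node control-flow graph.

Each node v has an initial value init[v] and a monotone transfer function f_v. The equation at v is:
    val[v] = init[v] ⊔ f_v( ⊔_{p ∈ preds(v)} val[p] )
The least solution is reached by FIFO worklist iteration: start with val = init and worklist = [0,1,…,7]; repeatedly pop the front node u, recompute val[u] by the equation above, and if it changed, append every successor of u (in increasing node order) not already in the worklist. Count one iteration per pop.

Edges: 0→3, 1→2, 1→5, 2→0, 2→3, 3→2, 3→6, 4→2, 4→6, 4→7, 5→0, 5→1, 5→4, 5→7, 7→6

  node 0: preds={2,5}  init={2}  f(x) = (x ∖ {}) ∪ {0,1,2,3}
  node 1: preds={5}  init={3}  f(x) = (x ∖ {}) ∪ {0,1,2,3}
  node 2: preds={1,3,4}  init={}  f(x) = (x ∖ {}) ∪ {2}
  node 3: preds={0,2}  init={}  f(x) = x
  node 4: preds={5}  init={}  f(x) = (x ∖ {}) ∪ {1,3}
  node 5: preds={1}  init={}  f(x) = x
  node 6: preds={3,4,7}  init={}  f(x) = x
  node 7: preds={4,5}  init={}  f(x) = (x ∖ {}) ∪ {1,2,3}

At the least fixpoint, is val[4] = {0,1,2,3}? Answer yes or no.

yes

Trace (15 dequeues):
  [1] u=0 | in {} | out {0,1,2,3} | prev {2} | push {}
  [2] u=1 | in {} | out {0,1,2,3} | prev {3} | push {}
  [3] u=2 | in {0,1,2,3} | out {0,1,2,3} | prev {} | push {0}
  [4] u=3 | in {0,1,2,3} | out {0,1,2,3} | prev {} | push {2}
  [5] u=4 | in {} | out {1,3} | prev {} | push {}
  [6] u=5 | in {0,1,2,3} | out {0,1,2,3} | prev {} | push {1,4}
  [7] u=6 | in {0,1,2,3} | out {0,1,2,3} | prev {} | push {}
  [8] u=7 | in {0,1,2,3} | out {0,1,2,3} | prev {} | push {6}
  [9] u=0 | in {0,1,2,3} | out {0,1,2,3} | ==
  [10] u=2 | in {0,1,2,3} | out {0,1,2,3} | ==
  [11] u=1 | in {0,1,2,3} | out {0,1,2,3} | ==
  [12] u=4 | in {0,1,2,3} | out {0,1,2,3} | prev {1,3} | push {2,7}
  [13] u=6 | in {0,1,2,3} | out {0,1,2,3} | ==
  [14] u=2 | in {0,1,2,3} | out {0,1,2,3} | ==
  [15] u=7 | in {0,1,2,3} | out {0,1,2,3} | ==

Converged values:
  [0] {0,1,2,3}
  [1] {0,1,2,3}
  [2] {0,1,2,3}
  [3] {0,1,2,3}
  [4] {0,1,2,3}
  [5] {0,1,2,3}
  [6] {0,1,2,3}
  [7] {0,1,2,3}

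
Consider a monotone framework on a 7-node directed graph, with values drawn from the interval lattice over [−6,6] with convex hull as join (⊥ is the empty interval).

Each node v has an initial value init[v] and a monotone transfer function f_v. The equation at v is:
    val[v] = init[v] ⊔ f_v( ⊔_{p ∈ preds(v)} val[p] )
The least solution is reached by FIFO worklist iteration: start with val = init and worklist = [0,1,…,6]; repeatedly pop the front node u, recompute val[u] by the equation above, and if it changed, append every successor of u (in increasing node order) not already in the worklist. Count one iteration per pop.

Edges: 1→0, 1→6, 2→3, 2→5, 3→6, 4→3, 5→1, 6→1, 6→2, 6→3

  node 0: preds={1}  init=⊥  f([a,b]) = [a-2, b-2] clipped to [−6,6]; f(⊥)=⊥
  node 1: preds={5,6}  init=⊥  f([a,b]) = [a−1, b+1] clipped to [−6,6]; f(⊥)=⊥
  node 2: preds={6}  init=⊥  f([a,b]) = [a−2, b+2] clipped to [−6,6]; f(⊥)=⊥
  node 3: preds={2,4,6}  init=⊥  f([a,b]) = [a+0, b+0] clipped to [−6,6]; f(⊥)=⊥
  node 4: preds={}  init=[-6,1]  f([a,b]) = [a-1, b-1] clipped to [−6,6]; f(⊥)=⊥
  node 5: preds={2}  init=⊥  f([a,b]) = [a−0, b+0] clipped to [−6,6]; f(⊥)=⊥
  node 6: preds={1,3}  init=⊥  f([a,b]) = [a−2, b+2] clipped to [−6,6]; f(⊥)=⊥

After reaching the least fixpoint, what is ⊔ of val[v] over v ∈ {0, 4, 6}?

Worklist (20 pops):
  #1 pop 0: in=⊥ → ⊥ (no change)
  #2 pop 1: in=⊥ → ⊥ (no change)
  #3 pop 2: in=⊥ → ⊥ (no change)
  #4 pop 3: in=[-6,1] → [-6,1] (was ⊥); enqueue []
  #5 pop 4: in=⊥ → [-6,1] (no change)
  #6 pop 5: in=⊥ → ⊥ (no change)
  #7 pop 6: in=[-6,1] → [-6,3] (was ⊥); enqueue [1,2,3]
  #8 pop 1: in=[-6,3] → [-6,4] (was ⊥); enqueue [0,6]
  #9 pop 2: in=[-6,3] → [-6,5] (was ⊥); enqueue [5]
  #10 pop 3: in=[-6,5] → [-6,5] (was [-6,1]); enqueue []
  #11 pop 0: in=[-6,4] → [-6,2] (was ⊥); enqueue []
  #12 pop 6: in=[-6,5] → [-6,6] (was [-6,3]); enqueue [1,2,3]
  #13 pop 5: in=[-6,5] → [-6,5] (was ⊥); enqueue []
  #14 pop 1: in=[-6,6] → [-6,6] (was [-6,4]); enqueue [0,6]
  #15 pop 2: in=[-6,6] → [-6,6] (was [-6,5]); enqueue [5]
  #16 pop 3: in=[-6,6] → [-6,6] (was [-6,5]); enqueue []
  #17 pop 0: in=[-6,6] → [-6,4] (was [-6,2]); enqueue []
  #18 pop 6: in=[-6,6] → [-6,6] (no change)
  #19 pop 5: in=[-6,6] → [-6,6] (was [-6,5]); enqueue [1]
  #20 pop 1: in=[-6,6] → [-6,6] (no change)

Fixpoint:
  val[0] = [-6,4]
  val[1] = [-6,6]
  val[2] = [-6,6]
  val[3] = [-6,6]
  val[4] = [-6,1]
  val[5] = [-6,6]
  val[6] = [-6,6]

[-6,6]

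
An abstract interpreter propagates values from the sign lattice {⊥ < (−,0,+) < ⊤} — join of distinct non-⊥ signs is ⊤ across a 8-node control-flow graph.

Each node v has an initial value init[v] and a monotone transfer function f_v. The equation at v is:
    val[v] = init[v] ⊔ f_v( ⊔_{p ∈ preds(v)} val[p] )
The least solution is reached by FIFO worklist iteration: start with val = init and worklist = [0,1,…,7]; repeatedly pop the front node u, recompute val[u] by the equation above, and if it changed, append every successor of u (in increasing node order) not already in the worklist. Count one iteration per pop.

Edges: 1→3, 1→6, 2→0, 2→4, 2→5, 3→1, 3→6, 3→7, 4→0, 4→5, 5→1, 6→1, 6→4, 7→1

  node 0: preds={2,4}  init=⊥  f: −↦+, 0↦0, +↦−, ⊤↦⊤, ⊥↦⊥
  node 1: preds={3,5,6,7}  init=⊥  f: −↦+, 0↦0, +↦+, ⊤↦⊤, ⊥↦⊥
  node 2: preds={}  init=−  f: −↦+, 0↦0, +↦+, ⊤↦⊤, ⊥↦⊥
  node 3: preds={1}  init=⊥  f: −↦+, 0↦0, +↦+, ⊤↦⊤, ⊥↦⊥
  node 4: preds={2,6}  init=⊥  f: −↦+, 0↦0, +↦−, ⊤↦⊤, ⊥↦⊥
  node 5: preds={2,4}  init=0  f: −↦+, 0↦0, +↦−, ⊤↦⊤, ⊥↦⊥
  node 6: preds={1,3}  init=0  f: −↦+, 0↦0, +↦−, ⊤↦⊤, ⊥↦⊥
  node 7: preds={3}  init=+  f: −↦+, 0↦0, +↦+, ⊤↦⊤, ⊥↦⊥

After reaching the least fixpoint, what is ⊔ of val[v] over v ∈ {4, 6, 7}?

Iteration log — 11 steps:
  step 1. node 0  ⊔preds=−  new=+  old=⊥  +wl: 
  step 2. node 1  ⊔preds=⊤  new=⊤  old=⊥  +wl: 
  step 3. node 2  ⊔preds=⊥  new=−  stable
  step 4. node 3  ⊔preds=⊤  new=⊤  old=⊥  +wl: 1
  step 5. node 4  ⊔preds=⊤  new=⊤  old=⊥  +wl: 0
  step 6. node 5  ⊔preds=⊤  new=⊤  old=0  +wl: 
  step 7. node 6  ⊔preds=⊤  new=⊤  old=0  +wl: 4
  step 8. node 7  ⊔preds=⊤  new=⊤  old=+  +wl: 
  step 9. node 1  ⊔preds=⊤  new=⊤  stable
  step 10. node 0  ⊔preds=⊤  new=⊤  old=+  +wl: 
  step 11. node 4  ⊔preds=⊤  new=⊤  stable

Least fixpoint reached:
  node 0: ⊤
  node 1: ⊤
  node 2: −
  node 3: ⊤
  node 4: ⊤
  node 5: ⊤
  node 6: ⊤
  node 7: ⊤

⊤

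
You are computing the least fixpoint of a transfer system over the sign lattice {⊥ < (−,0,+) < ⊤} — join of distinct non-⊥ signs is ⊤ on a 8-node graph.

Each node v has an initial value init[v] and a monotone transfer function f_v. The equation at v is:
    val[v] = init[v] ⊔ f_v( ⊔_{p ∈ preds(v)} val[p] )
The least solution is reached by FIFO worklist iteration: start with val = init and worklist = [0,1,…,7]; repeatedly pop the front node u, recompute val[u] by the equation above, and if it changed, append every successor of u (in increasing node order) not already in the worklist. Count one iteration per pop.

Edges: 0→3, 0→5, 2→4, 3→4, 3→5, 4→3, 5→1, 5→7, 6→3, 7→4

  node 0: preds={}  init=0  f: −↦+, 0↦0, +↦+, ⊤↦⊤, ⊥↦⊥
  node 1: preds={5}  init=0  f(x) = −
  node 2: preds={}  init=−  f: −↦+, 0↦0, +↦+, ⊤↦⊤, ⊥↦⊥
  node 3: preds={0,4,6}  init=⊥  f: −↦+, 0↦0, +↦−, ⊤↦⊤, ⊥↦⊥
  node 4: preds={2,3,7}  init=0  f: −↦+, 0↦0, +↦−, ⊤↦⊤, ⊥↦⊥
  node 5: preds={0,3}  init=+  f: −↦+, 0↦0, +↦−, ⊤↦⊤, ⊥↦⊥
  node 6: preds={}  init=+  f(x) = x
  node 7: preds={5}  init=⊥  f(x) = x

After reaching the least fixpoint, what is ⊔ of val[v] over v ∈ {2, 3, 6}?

Trace (11 dequeues):
  [1] u=0 | in ⊥ | out 0 | ==
  [2] u=1 | in + | out ⊤ | prev 0 | push {}
  [3] u=2 | in ⊥ | out − | ==
  [4] u=3 | in ⊤ | out ⊤ | prev ⊥ | push {}
  [5] u=4 | in ⊤ | out ⊤ | prev 0 | push {3}
  [6] u=5 | in ⊤ | out ⊤ | prev + | push {1}
  [7] u=6 | in ⊥ | out + | ==
  [8] u=7 | in ⊤ | out ⊤ | prev ⊥ | push {4}
  [9] u=3 | in ⊤ | out ⊤ | ==
  [10] u=1 | in ⊤ | out ⊤ | ==
  [11] u=4 | in ⊤ | out ⊤ | ==

Converged values:
  [0] 0
  [1] ⊤
  [2] −
  [3] ⊤
  [4] ⊤
  [5] ⊤
  [6] +
  [7] ⊤

⊤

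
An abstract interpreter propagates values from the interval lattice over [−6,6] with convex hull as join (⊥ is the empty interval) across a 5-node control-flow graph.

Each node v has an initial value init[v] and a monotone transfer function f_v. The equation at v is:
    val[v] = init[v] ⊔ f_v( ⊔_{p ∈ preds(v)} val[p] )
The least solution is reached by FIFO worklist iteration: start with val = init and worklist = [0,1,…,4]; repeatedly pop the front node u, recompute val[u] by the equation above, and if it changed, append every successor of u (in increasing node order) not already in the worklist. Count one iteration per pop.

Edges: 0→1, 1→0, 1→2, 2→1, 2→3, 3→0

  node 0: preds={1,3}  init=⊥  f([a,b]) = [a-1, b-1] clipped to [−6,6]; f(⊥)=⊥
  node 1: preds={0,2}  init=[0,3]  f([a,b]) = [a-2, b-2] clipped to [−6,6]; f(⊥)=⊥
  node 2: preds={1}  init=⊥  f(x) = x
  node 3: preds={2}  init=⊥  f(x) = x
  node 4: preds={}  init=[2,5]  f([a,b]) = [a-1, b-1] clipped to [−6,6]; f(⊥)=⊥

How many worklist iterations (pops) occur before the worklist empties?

12

Worklist (12 pops):
  #1 pop 0: in=[0,3] → [-1,2] (was ⊥); enqueue []
  #2 pop 1: in=[-1,2] → [-3,3] (was [0,3]); enqueue [0]
  #3 pop 2: in=[-3,3] → [-3,3] (was ⊥); enqueue [1]
  #4 pop 3: in=[-3,3] → [-3,3] (was ⊥); enqueue []
  #5 pop 4: in=⊥ → [2,5] (no change)
  #6 pop 0: in=[-3,3] → [-4,2] (was [-1,2]); enqueue []
  #7 pop 1: in=[-4,3] → [-6,3] (was [-3,3]); enqueue [0,2]
  #8 pop 0: in=[-6,3] → [-6,2] (was [-4,2]); enqueue [1]
  #9 pop 2: in=[-6,3] → [-6,3] (was [-3,3]); enqueue [3]
  #10 pop 1: in=[-6,3] → [-6,3] (no change)
  #11 pop 3: in=[-6,3] → [-6,3] (was [-3,3]); enqueue [0]
  #12 pop 0: in=[-6,3] → [-6,2] (no change)

Fixpoint:
  val[0] = [-6,2]
  val[1] = [-6,3]
  val[2] = [-6,3]
  val[3] = [-6,3]
  val[4] = [2,5]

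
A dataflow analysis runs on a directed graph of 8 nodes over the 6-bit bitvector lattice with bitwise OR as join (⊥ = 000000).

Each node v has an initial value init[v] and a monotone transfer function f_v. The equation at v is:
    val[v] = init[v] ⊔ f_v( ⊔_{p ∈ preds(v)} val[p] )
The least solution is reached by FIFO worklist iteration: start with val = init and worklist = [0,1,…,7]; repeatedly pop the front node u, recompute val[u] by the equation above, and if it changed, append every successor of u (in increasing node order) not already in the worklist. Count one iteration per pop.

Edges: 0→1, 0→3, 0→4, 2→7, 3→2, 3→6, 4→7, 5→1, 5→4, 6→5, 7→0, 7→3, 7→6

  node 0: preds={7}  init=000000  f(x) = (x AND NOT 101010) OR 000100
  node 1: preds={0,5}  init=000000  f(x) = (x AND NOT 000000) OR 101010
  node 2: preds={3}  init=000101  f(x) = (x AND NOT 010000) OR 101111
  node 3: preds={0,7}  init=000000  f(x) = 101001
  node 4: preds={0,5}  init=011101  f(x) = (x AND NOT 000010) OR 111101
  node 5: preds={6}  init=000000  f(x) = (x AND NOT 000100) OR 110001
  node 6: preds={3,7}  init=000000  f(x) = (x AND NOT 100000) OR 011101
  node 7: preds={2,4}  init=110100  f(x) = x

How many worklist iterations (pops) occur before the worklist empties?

20

Iteration log — 20 steps:
  step 1. node 0  ⊔preds=110100  new=010100  old=000000  +wl: 
  step 2. node 1  ⊔preds=010100  new=111110  old=000000  +wl: 
  step 3. node 2  ⊔preds=000000  new=101111  old=000101  +wl: 
  step 4. node 3  ⊔preds=110100  new=101001  old=000000  +wl: 2
  step 5. node 4  ⊔preds=010100  new=111101  old=011101  +wl: 
  step 6. node 5  ⊔preds=000000  new=110001  old=000000  +wl: 1,4
  step 7. node 6  ⊔preds=111101  new=011101  old=000000  +wl: 5
  step 8. node 7  ⊔preds=111111  new=111111  old=110100  +wl: 0,3,6
  step 9. node 2  ⊔preds=101001  new=101111  stable
  step 10. node 1  ⊔preds=110101  new=111111  old=111110  +wl: 
  step 11. node 4  ⊔preds=110101  new=111101  stable
  step 12. node 5  ⊔preds=011101  new=111001  old=110001  +wl: 1,4
  step 13. node 0  ⊔preds=111111  new=010101  old=010100  +wl: 
  step 14. node 3  ⊔preds=111111  new=101001  stable
  step 15. node 6  ⊔preds=111111  new=011111  old=011101  +wl: 5
  step 16. node 1  ⊔preds=111101  new=111111  stable
  step 17. node 4  ⊔preds=111101  new=111101  stable
  step 18. node 5  ⊔preds=011111  new=111011  old=111001  +wl: 1,4
  step 19. node 1  ⊔preds=111111  new=111111  stable
  step 20. node 4  ⊔preds=111111  new=111101  stable

Least fixpoint reached:
  node 0: 010101
  node 1: 111111
  node 2: 101111
  node 3: 101001
  node 4: 111101
  node 5: 111011
  node 6: 011111
  node 7: 111111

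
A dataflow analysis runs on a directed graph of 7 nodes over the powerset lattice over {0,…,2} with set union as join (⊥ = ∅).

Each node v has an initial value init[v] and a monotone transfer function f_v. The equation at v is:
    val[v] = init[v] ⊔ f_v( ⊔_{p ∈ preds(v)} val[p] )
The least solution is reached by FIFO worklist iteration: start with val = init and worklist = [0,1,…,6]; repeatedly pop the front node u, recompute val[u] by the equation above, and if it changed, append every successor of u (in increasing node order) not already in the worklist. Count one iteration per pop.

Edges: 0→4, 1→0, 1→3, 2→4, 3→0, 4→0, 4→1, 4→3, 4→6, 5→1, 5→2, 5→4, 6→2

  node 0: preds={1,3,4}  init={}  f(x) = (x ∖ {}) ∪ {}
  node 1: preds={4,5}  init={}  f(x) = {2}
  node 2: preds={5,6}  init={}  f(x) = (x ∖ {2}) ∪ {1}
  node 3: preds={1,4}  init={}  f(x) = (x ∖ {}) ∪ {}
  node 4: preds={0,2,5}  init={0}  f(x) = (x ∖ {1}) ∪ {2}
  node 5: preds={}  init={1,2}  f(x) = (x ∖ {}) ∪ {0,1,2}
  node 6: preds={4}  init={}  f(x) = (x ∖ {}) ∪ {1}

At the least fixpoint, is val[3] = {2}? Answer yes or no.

no

Worklist (12 pops):
  #1 pop 0: in={0} → {0} (was {}); enqueue []
  #2 pop 1: in={0,1,2} → {2} (was {}); enqueue [0]
  #3 pop 2: in={1,2} → {1} (was {}); enqueue []
  #4 pop 3: in={0,2} → {0,2} (was {}); enqueue []
  #5 pop 4: in={0,1,2} → {0,2} (was {0}); enqueue [1,3]
  #6 pop 5: in={} → {0,1,2} (was {1,2}); enqueue [2,4]
  #7 pop 6: in={0,2} → {0,1,2} (was {}); enqueue []
  #8 pop 0: in={0,2} → {0,2} (was {0}); enqueue []
  #9 pop 1: in={0,1,2} → {2} (no change)
  #10 pop 3: in={0,2} → {0,2} (no change)
  #11 pop 2: in={0,1,2} → {0,1} (was {1}); enqueue []
  #12 pop 4: in={0,1,2} → {0,2} (no change)

Fixpoint:
  val[0] = {0,2}
  val[1] = {2}
  val[2] = {0,1}
  val[3] = {0,2}
  val[4] = {0,2}
  val[5] = {0,1,2}
  val[6] = {0,1,2}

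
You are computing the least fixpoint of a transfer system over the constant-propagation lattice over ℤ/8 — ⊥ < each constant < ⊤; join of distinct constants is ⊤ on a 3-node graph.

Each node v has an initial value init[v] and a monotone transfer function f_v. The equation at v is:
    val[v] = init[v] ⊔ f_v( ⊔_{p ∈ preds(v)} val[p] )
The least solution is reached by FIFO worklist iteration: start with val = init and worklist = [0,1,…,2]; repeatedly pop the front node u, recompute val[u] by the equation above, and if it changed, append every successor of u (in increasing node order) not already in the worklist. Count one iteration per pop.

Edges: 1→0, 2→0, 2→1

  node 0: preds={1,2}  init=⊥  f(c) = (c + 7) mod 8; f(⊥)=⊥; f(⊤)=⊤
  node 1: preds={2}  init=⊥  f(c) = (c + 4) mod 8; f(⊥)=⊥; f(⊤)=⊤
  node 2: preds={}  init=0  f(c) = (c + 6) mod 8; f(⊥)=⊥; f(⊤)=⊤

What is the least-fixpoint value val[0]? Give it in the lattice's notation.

⊤

Trace (4 dequeues):
  [1] u=0 | in 0 | out 7 | prev ⊥ | push {}
  [2] u=1 | in 0 | out 4 | prev ⊥ | push {0}
  [3] u=2 | in ⊥ | out 0 | ==
  [4] u=0 | in ⊤ | out ⊤ | prev 7 | push {}

Converged values:
  [0] ⊤
  [1] 4
  [2] 0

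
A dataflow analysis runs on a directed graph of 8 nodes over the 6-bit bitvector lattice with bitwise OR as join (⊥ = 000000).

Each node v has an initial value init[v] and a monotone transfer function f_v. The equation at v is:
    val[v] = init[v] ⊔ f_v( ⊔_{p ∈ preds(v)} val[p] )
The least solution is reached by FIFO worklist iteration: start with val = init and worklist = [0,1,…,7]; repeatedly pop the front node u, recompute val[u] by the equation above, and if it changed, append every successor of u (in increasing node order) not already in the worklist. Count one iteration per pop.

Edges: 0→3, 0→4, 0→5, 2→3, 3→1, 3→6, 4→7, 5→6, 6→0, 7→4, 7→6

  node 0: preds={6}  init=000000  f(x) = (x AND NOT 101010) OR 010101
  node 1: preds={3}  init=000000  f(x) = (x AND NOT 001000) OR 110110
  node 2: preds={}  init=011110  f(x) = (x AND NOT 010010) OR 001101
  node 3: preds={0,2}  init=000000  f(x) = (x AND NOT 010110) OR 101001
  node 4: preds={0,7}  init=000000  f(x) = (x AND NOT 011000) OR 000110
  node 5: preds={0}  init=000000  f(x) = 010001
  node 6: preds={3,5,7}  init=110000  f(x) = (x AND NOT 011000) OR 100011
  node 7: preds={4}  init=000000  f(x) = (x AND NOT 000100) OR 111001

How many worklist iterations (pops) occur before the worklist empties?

Worklist (13 pops):
  #1 pop 0: in=110000 → 010101 (was 000000); enqueue []
  #2 pop 1: in=000000 → 110110 (was 000000); enqueue []
  #3 pop 2: in=000000 → 011111 (was 011110); enqueue []
  #4 pop 3: in=011111 → 101001 (was 000000); enqueue [1]
  #5 pop 4: in=010101 → 000111 (was 000000); enqueue []
  #6 pop 5: in=010101 → 010001 (was 000000); enqueue []
  #7 pop 6: in=111001 → 110011 (was 110000); enqueue [0]
  #8 pop 7: in=000111 → 111011 (was 000000); enqueue [4,6]
  #9 pop 1: in=101001 → 110111 (was 110110); enqueue []
  #10 pop 0: in=110011 → 010101 (no change)
  #11 pop 4: in=111111 → 100111 (was 000111); enqueue [7]
  #12 pop 6: in=111011 → 110011 (no change)
  #13 pop 7: in=100111 → 111011 (no change)

Fixpoint:
  val[0] = 010101
  val[1] = 110111
  val[2] = 011111
  val[3] = 101001
  val[4] = 100111
  val[5] = 010001
  val[6] = 110011
  val[7] = 111011

13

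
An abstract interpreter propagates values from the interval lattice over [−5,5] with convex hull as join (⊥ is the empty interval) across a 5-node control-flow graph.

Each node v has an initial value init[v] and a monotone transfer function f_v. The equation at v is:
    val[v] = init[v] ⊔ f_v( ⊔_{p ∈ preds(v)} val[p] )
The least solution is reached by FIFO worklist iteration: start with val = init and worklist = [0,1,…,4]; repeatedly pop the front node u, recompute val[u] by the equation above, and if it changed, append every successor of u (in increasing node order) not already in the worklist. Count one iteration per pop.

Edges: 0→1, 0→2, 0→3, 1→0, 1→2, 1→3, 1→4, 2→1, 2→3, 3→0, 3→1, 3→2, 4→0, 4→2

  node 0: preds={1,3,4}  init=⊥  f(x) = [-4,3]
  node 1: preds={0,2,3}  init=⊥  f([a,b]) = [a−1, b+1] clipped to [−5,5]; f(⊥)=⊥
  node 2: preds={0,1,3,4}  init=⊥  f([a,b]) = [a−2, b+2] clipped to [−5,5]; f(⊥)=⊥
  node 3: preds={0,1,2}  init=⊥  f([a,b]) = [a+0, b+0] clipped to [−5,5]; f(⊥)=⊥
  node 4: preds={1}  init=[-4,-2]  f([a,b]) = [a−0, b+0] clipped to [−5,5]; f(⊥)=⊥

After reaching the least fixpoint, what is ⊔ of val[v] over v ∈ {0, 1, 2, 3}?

[-5,5]

Trace (13 dequeues):
  [1] u=0 | in [-4,-2] | out [-4,3] | prev ⊥ | push {}
  [2] u=1 | in [-4,3] | out [-5,4] | prev ⊥ | push {0}
  [3] u=2 | in [-5,4] | out [-5,5] | prev ⊥ | push {1}
  [4] u=3 | in [-5,5] | out [-5,5] | prev ⊥ | push {2}
  [5] u=4 | in [-5,4] | out [-5,4] | prev [-4,-2] | push {}
  [6] u=0 | in [-5,5] | out [-4,3] | ==
  [7] u=1 | in [-5,5] | out [-5,5] | prev [-5,4] | push {0,3,4}
  [8] u=2 | in [-5,5] | out [-5,5] | ==
  [9] u=0 | in [-5,5] | out [-4,3] | ==
  [10] u=3 | in [-5,5] | out [-5,5] | ==
  [11] u=4 | in [-5,5] | out [-5,5] | prev [-5,4] | push {0,2}
  [12] u=0 | in [-5,5] | out [-4,3] | ==
  [13] u=2 | in [-5,5] | out [-5,5] | ==

Converged values:
  [0] [-4,3]
  [1] [-5,5]
  [2] [-5,5]
  [3] [-5,5]
  [4] [-5,5]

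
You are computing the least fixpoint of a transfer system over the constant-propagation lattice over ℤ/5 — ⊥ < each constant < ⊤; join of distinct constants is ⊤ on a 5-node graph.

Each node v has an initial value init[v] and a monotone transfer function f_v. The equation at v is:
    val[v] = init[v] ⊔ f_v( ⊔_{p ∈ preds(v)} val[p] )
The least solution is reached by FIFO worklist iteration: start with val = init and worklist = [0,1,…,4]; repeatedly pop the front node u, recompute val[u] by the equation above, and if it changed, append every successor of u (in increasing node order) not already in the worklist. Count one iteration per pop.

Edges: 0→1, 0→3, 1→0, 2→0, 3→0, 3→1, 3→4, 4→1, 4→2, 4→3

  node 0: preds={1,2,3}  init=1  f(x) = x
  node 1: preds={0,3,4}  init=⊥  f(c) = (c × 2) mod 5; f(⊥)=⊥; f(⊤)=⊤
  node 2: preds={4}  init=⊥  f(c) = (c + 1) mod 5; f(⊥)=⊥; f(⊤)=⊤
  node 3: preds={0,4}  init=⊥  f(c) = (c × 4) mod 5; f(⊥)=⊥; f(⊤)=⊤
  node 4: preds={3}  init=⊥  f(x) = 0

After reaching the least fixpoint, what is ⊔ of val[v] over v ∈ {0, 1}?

⊤

Worklist (12 pops):
  #1 pop 0: in=⊥ → 1 (no change)
  #2 pop 1: in=1 → 2 (was ⊥); enqueue [0]
  #3 pop 2: in=⊥ → ⊥ (no change)
  #4 pop 3: in=1 → 4 (was ⊥); enqueue [1]
  #5 pop 4: in=4 → 0 (was ⊥); enqueue [2,3]
  #6 pop 0: in=⊤ → ⊤ (was 1); enqueue []
  #7 pop 1: in=⊤ → ⊤ (was 2); enqueue [0]
  #8 pop 2: in=0 → 1 (was ⊥); enqueue []
  #9 pop 3: in=⊤ → ⊤ (was 4); enqueue [1,4]
  #10 pop 0: in=⊤ → ⊤ (no change)
  #11 pop 1: in=⊤ → ⊤ (no change)
  #12 pop 4: in=⊤ → 0 (no change)

Fixpoint:
  val[0] = ⊤
  val[1] = ⊤
  val[2] = 1
  val[3] = ⊤
  val[4] = 0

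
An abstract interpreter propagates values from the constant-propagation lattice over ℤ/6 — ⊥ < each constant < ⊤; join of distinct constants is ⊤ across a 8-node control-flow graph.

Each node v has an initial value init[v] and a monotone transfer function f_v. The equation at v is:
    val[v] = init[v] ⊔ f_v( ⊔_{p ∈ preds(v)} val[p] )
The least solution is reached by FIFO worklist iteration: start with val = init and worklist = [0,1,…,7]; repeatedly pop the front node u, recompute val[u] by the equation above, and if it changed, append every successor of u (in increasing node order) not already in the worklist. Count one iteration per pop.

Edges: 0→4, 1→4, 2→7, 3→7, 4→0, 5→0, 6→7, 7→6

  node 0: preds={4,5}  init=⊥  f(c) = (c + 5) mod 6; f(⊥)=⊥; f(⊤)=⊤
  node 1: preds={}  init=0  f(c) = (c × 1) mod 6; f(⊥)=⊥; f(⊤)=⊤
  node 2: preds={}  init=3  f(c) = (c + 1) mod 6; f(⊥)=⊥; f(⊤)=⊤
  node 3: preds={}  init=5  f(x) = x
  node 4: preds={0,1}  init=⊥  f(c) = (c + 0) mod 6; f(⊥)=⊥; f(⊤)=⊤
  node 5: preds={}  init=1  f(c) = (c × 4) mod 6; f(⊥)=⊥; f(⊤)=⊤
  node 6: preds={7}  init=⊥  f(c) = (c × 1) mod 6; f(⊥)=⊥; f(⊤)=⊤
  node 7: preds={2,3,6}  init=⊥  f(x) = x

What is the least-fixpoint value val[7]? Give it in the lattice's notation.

⊤

Worklist (13 pops):
  #1 pop 0: in=1 → 0 (was ⊥); enqueue []
  #2 pop 1: in=⊥ → 0 (no change)
  #3 pop 2: in=⊥ → 3 (no change)
  #4 pop 3: in=⊥ → 5 (no change)
  #5 pop 4: in=0 → 0 (was ⊥); enqueue [0]
  #6 pop 5: in=⊥ → 1 (no change)
  #7 pop 6: in=⊥ → ⊥ (no change)
  #8 pop 7: in=⊤ → ⊤ (was ⊥); enqueue [6]
  #9 pop 0: in=⊤ → ⊤ (was 0); enqueue [4]
  #10 pop 6: in=⊤ → ⊤ (was ⊥); enqueue [7]
  #11 pop 4: in=⊤ → ⊤ (was 0); enqueue [0]
  #12 pop 7: in=⊤ → ⊤ (no change)
  #13 pop 0: in=⊤ → ⊤ (no change)

Fixpoint:
  val[0] = ⊤
  val[1] = 0
  val[2] = 3
  val[3] = 5
  val[4] = ⊤
  val[5] = 1
  val[6] = ⊤
  val[7] = ⊤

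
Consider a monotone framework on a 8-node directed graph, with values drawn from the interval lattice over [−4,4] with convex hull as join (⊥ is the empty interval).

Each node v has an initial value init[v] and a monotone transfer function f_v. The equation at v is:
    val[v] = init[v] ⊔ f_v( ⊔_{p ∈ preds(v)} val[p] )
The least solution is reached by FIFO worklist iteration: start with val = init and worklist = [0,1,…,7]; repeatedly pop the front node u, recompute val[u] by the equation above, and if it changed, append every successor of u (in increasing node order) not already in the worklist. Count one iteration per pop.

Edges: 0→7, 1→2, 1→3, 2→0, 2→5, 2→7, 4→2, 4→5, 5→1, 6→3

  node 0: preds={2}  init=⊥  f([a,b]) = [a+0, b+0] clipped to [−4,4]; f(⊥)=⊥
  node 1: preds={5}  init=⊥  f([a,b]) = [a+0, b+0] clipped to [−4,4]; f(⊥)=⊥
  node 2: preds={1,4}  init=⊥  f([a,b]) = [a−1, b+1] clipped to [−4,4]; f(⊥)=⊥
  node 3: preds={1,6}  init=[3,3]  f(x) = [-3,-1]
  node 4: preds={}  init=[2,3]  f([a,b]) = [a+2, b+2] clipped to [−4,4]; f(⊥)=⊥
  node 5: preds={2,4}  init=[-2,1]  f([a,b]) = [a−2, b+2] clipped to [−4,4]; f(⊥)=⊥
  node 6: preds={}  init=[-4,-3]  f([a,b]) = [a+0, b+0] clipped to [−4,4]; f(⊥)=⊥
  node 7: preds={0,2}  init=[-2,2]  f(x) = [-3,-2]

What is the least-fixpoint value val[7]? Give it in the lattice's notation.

Iteration log — 16 steps:
  step 1. node 0  ⊔preds=⊥  new=⊥  stable
  step 2. node 1  ⊔preds=[-2,1]  new=[-2,1]  old=⊥  +wl: 
  step 3. node 2  ⊔preds=[-2,3]  new=[-3,4]  old=⊥  +wl: 0
  step 4. node 3  ⊔preds=[-4,1]  new=[-3,3]  old=[3,3]  +wl: 
  step 5. node 4  ⊔preds=⊥  new=[2,3]  stable
  step 6. node 5  ⊔preds=[-3,4]  new=[-4,4]  old=[-2,1]  +wl: 1
  step 7. node 6  ⊔preds=⊥  new=[-4,-3]  stable
  step 8. node 7  ⊔preds=[-3,4]  new=[-3,2]  old=[-2,2]  +wl: 
  step 9. node 0  ⊔preds=[-3,4]  new=[-3,4]  old=⊥  +wl: 7
  step 10. node 1  ⊔preds=[-4,4]  new=[-4,4]  old=[-2,1]  +wl: 2,3
  step 11. node 7  ⊔preds=[-3,4]  new=[-3,2]  stable
  step 12. node 2  ⊔preds=[-4,4]  new=[-4,4]  old=[-3,4]  +wl: 0,5,7
  step 13. node 3  ⊔preds=[-4,4]  new=[-3,3]  stable
  step 14. node 0  ⊔preds=[-4,4]  new=[-4,4]  old=[-3,4]  +wl: 
  step 15. node 5  ⊔preds=[-4,4]  new=[-4,4]  stable
  step 16. node 7  ⊔preds=[-4,4]  new=[-3,2]  stable

Least fixpoint reached:
  node 0: [-4,4]
  node 1: [-4,4]
  node 2: [-4,4]
  node 3: [-3,3]
  node 4: [2,3]
  node 5: [-4,4]
  node 6: [-4,-3]
  node 7: [-3,2]

[-3,2]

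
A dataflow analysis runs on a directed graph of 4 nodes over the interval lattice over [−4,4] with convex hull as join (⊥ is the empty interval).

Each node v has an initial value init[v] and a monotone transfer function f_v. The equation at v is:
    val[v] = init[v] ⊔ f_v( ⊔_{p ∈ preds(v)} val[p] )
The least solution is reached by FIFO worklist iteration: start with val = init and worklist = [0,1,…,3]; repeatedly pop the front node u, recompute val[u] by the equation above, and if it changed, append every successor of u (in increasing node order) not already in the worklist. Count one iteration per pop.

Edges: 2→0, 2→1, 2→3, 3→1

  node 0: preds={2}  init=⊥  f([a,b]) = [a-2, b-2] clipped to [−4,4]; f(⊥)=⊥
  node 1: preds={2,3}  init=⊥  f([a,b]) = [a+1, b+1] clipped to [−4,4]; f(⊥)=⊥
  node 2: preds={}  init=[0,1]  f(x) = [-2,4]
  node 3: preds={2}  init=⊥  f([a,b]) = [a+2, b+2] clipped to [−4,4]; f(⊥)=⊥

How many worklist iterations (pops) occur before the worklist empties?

6

Iteration log — 6 steps:
  step 1. node 0  ⊔preds=[0,1]  new=[-2,-1]  old=⊥  +wl: 
  step 2. node 1  ⊔preds=[0,1]  new=[1,2]  old=⊥  +wl: 
  step 3. node 2  ⊔preds=⊥  new=[-2,4]  old=[0,1]  +wl: 0,1
  step 4. node 3  ⊔preds=[-2,4]  new=[0,4]  old=⊥  +wl: 
  step 5. node 0  ⊔preds=[-2,4]  new=[-4,2]  old=[-2,-1]  +wl: 
  step 6. node 1  ⊔preds=[-2,4]  new=[-1,4]  old=[1,2]  +wl: 

Least fixpoint reached:
  node 0: [-4,2]
  node 1: [-1,4]
  node 2: [-2,4]
  node 3: [0,4]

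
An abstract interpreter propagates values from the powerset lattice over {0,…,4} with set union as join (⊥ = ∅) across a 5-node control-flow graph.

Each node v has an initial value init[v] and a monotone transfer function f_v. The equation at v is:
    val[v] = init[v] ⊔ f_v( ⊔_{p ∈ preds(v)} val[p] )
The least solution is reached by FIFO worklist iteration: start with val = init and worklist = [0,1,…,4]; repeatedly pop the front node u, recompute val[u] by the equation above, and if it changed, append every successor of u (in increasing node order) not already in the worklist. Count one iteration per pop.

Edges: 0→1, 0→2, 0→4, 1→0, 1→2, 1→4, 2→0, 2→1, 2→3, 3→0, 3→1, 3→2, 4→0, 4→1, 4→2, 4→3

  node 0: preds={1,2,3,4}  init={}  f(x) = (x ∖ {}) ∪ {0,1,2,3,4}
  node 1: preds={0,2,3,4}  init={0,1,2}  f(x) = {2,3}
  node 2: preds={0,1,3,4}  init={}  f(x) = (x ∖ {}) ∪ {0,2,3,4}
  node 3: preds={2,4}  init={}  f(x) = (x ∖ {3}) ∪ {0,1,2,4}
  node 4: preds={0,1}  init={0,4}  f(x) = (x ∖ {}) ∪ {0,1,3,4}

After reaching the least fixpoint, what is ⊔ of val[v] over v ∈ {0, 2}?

Worklist (9 pops):
  #1 pop 0: in={0,1,2,4} → {0,1,2,3,4} (was {}); enqueue []
  #2 pop 1: in={0,1,2,3,4} → {0,1,2,3} (was {0,1,2}); enqueue [0]
  #3 pop 2: in={0,1,2,3,4} → {0,1,2,3,4} (was {}); enqueue [1]
  #4 pop 3: in={0,1,2,3,4} → {0,1,2,4} (was {}); enqueue [2]
  #5 pop 4: in={0,1,2,3,4} → {0,1,2,3,4} (was {0,4}); enqueue [3]
  #6 pop 0: in={0,1,2,3,4} → {0,1,2,3,4} (no change)
  #7 pop 1: in={0,1,2,3,4} → {0,1,2,3} (no change)
  #8 pop 2: in={0,1,2,3,4} → {0,1,2,3,4} (no change)
  #9 pop 3: in={0,1,2,3,4} → {0,1,2,4} (no change)

Fixpoint:
  val[0] = {0,1,2,3,4}
  val[1] = {0,1,2,3}
  val[2] = {0,1,2,3,4}
  val[3] = {0,1,2,4}
  val[4] = {0,1,2,3,4}

{0,1,2,3,4}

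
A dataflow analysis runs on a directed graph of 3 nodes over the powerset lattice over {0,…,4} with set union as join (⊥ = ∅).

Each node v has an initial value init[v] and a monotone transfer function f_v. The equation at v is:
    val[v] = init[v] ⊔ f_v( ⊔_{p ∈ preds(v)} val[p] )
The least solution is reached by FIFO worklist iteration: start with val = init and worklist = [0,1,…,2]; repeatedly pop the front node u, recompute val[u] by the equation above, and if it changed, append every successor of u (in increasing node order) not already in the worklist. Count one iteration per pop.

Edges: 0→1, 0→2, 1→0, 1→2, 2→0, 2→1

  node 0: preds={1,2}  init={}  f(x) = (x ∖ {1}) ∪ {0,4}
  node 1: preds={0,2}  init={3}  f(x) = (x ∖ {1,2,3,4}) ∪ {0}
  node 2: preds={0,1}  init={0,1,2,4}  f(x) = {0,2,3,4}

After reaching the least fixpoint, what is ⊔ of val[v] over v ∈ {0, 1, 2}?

Worklist (5 pops):
  #1 pop 0: in={0,1,2,3,4} → {0,2,3,4} (was {}); enqueue []
  #2 pop 1: in={0,1,2,3,4} → {0,3} (was {3}); enqueue [0]
  #3 pop 2: in={0,2,3,4} → {0,1,2,3,4} (was {0,1,2,4}); enqueue [1]
  #4 pop 0: in={0,1,2,3,4} → {0,2,3,4} (no change)
  #5 pop 1: in={0,1,2,3,4} → {0,3} (no change)

Fixpoint:
  val[0] = {0,2,3,4}
  val[1] = {0,3}
  val[2] = {0,1,2,3,4}

{0,1,2,3,4}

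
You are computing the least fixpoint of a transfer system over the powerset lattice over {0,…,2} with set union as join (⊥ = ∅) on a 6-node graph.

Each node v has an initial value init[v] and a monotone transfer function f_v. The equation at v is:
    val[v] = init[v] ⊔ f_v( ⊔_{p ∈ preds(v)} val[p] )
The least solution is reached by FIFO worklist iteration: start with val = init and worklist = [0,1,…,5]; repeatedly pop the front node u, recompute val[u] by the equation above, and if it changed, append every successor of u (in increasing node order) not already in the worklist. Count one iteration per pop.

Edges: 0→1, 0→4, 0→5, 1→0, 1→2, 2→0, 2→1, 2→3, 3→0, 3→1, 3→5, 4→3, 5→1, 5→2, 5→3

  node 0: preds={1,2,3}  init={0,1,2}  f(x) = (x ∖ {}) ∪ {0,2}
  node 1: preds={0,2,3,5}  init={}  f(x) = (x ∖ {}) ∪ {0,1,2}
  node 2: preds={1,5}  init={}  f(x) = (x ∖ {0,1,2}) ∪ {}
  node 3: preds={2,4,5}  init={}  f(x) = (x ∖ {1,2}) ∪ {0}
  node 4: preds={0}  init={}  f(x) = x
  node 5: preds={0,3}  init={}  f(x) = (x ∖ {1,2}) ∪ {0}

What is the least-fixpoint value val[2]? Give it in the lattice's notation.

Trace (10 dequeues):
  [1] u=0 | in {} | out {0,1,2} | ==
  [2] u=1 | in {0,1,2} | out {0,1,2} | prev {} | push {0}
  [3] u=2 | in {0,1,2} | out {} | ==
  [4] u=3 | in {} | out {0} | prev {} | push {1}
  [5] u=4 | in {0,1,2} | out {0,1,2} | prev {} | push {3}
  [6] u=5 | in {0,1,2} | out {0} | prev {} | push {2}
  [7] u=0 | in {0,1,2} | out {0,1,2} | ==
  [8] u=1 | in {0,1,2} | out {0,1,2} | ==
  [9] u=3 | in {0,1,2} | out {0} | ==
  [10] u=2 | in {0,1,2} | out {} | ==

Converged values:
  [0] {0,1,2}
  [1] {0,1,2}
  [2] {}
  [3] {0}
  [4] {0,1,2}
  [5] {0}

{}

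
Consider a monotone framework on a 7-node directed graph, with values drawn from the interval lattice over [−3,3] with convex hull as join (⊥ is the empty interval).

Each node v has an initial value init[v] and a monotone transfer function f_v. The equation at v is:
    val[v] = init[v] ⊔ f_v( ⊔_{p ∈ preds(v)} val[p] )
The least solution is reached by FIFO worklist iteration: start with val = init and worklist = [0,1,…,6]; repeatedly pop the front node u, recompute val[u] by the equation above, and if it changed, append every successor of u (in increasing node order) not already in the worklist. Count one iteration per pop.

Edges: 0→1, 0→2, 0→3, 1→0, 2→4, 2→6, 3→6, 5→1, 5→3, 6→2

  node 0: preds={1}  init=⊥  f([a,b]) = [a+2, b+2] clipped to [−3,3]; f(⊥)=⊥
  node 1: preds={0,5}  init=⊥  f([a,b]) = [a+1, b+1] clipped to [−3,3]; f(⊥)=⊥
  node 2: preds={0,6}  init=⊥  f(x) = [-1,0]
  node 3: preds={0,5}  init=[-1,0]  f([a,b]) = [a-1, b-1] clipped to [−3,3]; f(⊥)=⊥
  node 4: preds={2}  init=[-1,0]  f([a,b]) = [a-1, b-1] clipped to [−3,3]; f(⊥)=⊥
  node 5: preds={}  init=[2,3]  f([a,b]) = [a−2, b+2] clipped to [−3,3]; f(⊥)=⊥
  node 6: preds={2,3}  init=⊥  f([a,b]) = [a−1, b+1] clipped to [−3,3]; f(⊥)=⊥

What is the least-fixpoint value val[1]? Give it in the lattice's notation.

[3,3]

Iteration log — 11 steps:
  step 1. node 0  ⊔preds=⊥  new=⊥  stable
  step 2. node 1  ⊔preds=[2,3]  new=[3,3]  old=⊥  +wl: 0
  step 3. node 2  ⊔preds=⊥  new=[-1,0]  old=⊥  +wl: 
  step 4. node 3  ⊔preds=[2,3]  new=[-1,2]  old=[-1,0]  +wl: 
  step 5. node 4  ⊔preds=[-1,0]  new=[-2,0]  old=[-1,0]  +wl: 
  step 6. node 5  ⊔preds=⊥  new=[2,3]  stable
  step 7. node 6  ⊔preds=[-1,2]  new=[-2,3]  old=⊥  +wl: 2
  step 8. node 0  ⊔preds=[3,3]  new=[3,3]  old=⊥  +wl: 1,3
  step 9. node 2  ⊔preds=[-2,3]  new=[-1,0]  stable
  step 10. node 1  ⊔preds=[2,3]  new=[3,3]  stable
  step 11. node 3  ⊔preds=[2,3]  new=[-1,2]  stable

Least fixpoint reached:
  node 0: [3,3]
  node 1: [3,3]
  node 2: [-1,0]
  node 3: [-1,2]
  node 4: [-2,0]
  node 5: [2,3]
  node 6: [-2,3]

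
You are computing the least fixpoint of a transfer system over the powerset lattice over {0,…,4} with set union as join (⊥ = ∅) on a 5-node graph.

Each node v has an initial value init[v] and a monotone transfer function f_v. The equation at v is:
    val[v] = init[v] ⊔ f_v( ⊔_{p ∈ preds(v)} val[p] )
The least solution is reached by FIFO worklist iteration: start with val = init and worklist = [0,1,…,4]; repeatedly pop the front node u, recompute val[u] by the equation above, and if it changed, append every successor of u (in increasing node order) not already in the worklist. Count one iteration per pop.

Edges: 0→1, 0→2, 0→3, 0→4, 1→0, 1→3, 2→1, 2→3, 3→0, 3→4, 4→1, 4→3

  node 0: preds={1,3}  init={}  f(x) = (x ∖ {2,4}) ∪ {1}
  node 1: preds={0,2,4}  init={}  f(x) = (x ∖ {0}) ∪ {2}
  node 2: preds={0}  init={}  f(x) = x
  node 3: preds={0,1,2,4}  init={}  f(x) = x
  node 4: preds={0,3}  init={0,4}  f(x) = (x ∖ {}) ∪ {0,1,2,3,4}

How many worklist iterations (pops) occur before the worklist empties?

Worklist (17 pops):
  #1 pop 0: in={} → {1} (was {}); enqueue []
  #2 pop 1: in={0,1,4} → {1,2,4} (was {}); enqueue [0]
  #3 pop 2: in={1} → {1} (was {}); enqueue [1]
  #4 pop 3: in={0,1,2,4} → {0,1,2,4} (was {}); enqueue []
  #5 pop 4: in={0,1,2,4} → {0,1,2,3,4} (was {0,4}); enqueue [3]
  #6 pop 0: in={0,1,2,4} → {0,1} (was {1}); enqueue [2,4]
  #7 pop 1: in={0,1,2,3,4} → {1,2,3,4} (was {1,2,4}); enqueue [0]
  #8 pop 3: in={0,1,2,3,4} → {0,1,2,3,4} (was {0,1,2,4}); enqueue []
  #9 pop 2: in={0,1} → {0,1} (was {1}); enqueue [1,3]
  #10 pop 4: in={0,1,2,3,4} → {0,1,2,3,4} (no change)
  #11 pop 0: in={0,1,2,3,4} → {0,1,3} (was {0,1}); enqueue [2,4]
  #12 pop 1: in={0,1,2,3,4} → {1,2,3,4} (no change)
  #13 pop 3: in={0,1,2,3,4} → {0,1,2,3,4} (no change)
  #14 pop 2: in={0,1,3} → {0,1,3} (was {0,1}); enqueue [1,3]
  #15 pop 4: in={0,1,2,3,4} → {0,1,2,3,4} (no change)
  #16 pop 1: in={0,1,2,3,4} → {1,2,3,4} (no change)
  #17 pop 3: in={0,1,2,3,4} → {0,1,2,3,4} (no change)

Fixpoint:
  val[0] = {0,1,3}
  val[1] = {1,2,3,4}
  val[2] = {0,1,3}
  val[3] = {0,1,2,3,4}
  val[4] = {0,1,2,3,4}

17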